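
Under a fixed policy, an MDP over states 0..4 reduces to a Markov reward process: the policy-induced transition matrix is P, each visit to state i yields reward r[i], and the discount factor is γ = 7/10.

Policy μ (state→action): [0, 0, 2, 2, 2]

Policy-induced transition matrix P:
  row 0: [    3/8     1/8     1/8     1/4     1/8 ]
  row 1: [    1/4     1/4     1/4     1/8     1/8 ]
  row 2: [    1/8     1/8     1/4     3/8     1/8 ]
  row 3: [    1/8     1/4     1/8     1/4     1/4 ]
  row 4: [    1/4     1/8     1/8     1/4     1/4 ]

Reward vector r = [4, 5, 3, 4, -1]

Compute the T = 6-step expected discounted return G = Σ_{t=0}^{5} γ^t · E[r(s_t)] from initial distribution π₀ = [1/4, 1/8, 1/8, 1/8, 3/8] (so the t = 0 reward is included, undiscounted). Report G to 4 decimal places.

t=0: π = [0.2500, 0.1250, 0.1250, 0.1250, 0.3750], E[r] = 2.1250, γ^t·E[r] = 2.125000, running G = 2.125000
t=1: π = [0.2500, 0.1563, 0.1563, 0.2500, 0.1875], E[r] = 3.0625, γ^t·E[r] = 2.143750, running G = 4.268750
t=2: π = [0.2305, 0.1758, 0.1641, 0.2500, 0.1797], E[r] = 3.1133, γ^t·E[r] = 1.525508, running G = 5.794258
t=3: π = [0.2271, 0.1782, 0.1675, 0.2485, 0.1787], E[r] = 3.1172, γ^t·E[r] = 1.069195, running G = 6.863453
t=4: π = [0.2264, 0.1783, 0.1682, 0.2487, 0.1784], E[r] = 3.1181, γ^t·E[r] = 0.748657, running G = 7.612110
t=5: π = [0.2262, 0.1784, 0.1683, 0.2487, 0.1784], E[r] = 3.1181, γ^t·E[r] = 0.524066, running G = 8.136176

G = 8.1362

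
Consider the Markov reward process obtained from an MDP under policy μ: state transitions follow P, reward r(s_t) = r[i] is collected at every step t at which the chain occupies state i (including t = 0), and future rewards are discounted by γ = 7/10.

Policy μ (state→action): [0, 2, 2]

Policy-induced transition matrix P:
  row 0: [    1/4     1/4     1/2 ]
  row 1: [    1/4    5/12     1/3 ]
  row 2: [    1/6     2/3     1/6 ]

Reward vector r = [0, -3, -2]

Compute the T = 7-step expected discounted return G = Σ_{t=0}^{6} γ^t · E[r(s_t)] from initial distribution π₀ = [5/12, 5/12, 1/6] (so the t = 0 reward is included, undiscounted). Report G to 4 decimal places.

t=0: π = [0.4167, 0.4167, 0.1667], E[r] = -1.5833, γ^t·E[r] = -1.583333, running G = -1.583333
t=1: π = [0.2361, 0.3889, 0.3750], E[r] = -1.9167, γ^t·E[r] = -1.341667, running G = -2.925000
t=2: π = [0.2188, 0.4711, 0.3102], E[r] = -2.0336, γ^t·E[r] = -0.996447, running G = -3.921447
t=3: π = [0.2242, 0.4578, 0.3181], E[r] = -2.0095, γ^t·E[r] = -0.689242, running G = -4.610689
t=4: π = [0.2235, 0.4588, 0.3177], E[r] = -2.0118, γ^t·E[r] = -0.483045, running G = -5.093733
t=5: π = [0.2235, 0.4588, 0.3176], E[r] = -2.0118, γ^t·E[r] = -0.338120, running G = -5.431854
t=6: π = [0.2235, 0.4588, 0.3176], E[r] = -2.0118, γ^t·E[r] = -0.236682, running G = -5.668535

G = -5.6685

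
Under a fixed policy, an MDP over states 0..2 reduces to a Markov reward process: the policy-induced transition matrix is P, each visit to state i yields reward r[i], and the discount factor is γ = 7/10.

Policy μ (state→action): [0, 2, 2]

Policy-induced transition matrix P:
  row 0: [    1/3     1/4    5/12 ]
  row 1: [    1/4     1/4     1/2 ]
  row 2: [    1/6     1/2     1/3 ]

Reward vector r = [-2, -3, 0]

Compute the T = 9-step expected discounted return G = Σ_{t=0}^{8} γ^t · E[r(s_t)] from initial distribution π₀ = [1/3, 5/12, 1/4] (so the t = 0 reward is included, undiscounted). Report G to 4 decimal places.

G = -5.2312

t=0: π = [0.3333, 0.4167, 0.2500], E[r] = -1.9167, γ^t·E[r] = -1.916667, running G = -1.916667
t=1: π = [0.2569, 0.3125, 0.4306], E[r] = -1.4514, γ^t·E[r] = -1.015972, running G = -2.932639
t=2: π = [0.2355, 0.3576, 0.4068], E[r] = -1.5440, γ^t·E[r] = -0.756551, running G = -3.689190
t=3: π = [0.2357, 0.3517, 0.4126], E[r] = -1.5266, γ^t·E[r] = -0.523614, running G = -4.212804
t=4: π = [0.2353, 0.3531, 0.4116], E[r] = -1.5300, γ^t·E[r] = -0.367341, running G = -4.580146
t=5: π = [0.2353, 0.3529, 0.4118], E[r] = -1.5293, γ^t·E[r] = -0.257031, running G = -4.837176
t=6: π = [0.2353, 0.3529, 0.4118], E[r] = -1.5294, γ^t·E[r] = -0.179936, running G = -5.017112
t=7: π = [0.2353, 0.3529, 0.4118], E[r] = -1.5294, γ^t·E[r] = -0.125953, running G = -5.143066
t=8: π = [0.2353, 0.3529, 0.4118], E[r] = -1.5294, γ^t·E[r] = -0.088168, running G = -5.231233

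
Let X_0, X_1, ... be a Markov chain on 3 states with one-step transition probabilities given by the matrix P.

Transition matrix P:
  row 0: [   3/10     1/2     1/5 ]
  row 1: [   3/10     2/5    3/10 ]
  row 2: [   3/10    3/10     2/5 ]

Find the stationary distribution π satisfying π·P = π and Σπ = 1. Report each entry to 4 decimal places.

π = [0.3000, 0.4000, 0.3000]

Balance equations π_j = Σ_i π_i·P[i][j]:
  π_0 = 3/10·π_0 + 3/10·π_1 + 3/10·π_2
  π_1 = 1/2·π_0 + 2/5·π_1 + 3/10·π_2
  normalize: π_0 + π_1 + π_2 = 1
Solving the linear system gives exactly π = [3/10, 2/5, 3/10].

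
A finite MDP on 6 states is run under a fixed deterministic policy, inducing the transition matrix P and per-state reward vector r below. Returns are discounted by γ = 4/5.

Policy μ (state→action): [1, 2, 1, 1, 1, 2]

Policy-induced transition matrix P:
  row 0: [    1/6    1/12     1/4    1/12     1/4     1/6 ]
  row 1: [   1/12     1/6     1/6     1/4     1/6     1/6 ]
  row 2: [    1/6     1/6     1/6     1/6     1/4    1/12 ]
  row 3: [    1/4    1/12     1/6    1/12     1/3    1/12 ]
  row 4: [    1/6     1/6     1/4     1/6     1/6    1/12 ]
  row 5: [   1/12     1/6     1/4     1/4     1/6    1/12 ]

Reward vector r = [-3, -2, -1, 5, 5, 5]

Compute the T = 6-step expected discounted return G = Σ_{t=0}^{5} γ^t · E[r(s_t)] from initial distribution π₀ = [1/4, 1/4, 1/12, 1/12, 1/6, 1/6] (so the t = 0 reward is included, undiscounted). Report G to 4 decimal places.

G = 4.8867

t=0: π = [0.2500, 0.2500, 0.0833, 0.0833, 0.1667, 0.1667], E[r] = 0.7500, γ^t·E[r] = 0.750000, running G = 0.750000
t=1: π = [0.1389, 0.1389, 0.2153, 0.1736, 0.2083, 0.1250], E[r] = 1.6250, γ^t·E[r] = 1.300000, running G = 2.050000
t=2: π = [0.1591, 0.1406, 0.2060, 0.1626, 0.2251, 0.1065], E[r] = 1.5064, γ^t·E[r] = 0.964074, running G = 3.014074
t=3: π = [0.1596, 0.1399, 0.2076, 0.1604, 0.2242, 0.1083], E[r] = 1.4986, γ^t·E[r] = 0.767309, running G = 3.781383
t=4: π = [0.1594, 0.1400, 0.2077, 0.1607, 0.2240, 0.1083], E[r] = 1.4991, γ^t·E[r] = 0.614040, running G = 4.395422
t=5: π = [0.1594, 0.1400, 0.2076, 0.1607, 0.2240, 0.1083], E[r] = 1.4993, γ^t·E[r] = 0.491279, running G = 4.886701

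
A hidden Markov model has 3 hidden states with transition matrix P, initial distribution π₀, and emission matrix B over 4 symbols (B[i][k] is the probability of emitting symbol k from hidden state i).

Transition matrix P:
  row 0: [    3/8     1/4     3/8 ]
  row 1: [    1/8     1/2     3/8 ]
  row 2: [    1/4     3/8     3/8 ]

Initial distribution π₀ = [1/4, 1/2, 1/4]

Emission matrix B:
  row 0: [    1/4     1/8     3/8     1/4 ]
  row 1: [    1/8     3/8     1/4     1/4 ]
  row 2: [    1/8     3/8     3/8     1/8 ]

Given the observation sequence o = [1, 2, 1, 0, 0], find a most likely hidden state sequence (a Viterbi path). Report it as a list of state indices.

path = [1, 2, 2, 0, 0]

t=0: δ = [3.125e-02, 1.875e-01, 9.375e-02]  (obs o_0=1)
t=1: δ = [8.789e-03, 2.344e-02, 2.637e-02]  ψ = [1, 1, 1]  (obs o_1=2)
t=2: δ = [8.240e-04, 4.395e-03, 3.708e-03]  ψ = [2, 1, 2]  (obs o_2=1)
t=3: δ = [2.317e-04, 2.747e-04, 2.060e-04]  ψ = [2, 1, 1]  (obs o_3=0)
t=4: δ = [2.173e-05, 1.717e-05, 1.287e-05]  ψ = [0, 1, 1]  (obs o_4=0)
backtrack: best end state = 0; path = [1, 2, 2, 0, 0]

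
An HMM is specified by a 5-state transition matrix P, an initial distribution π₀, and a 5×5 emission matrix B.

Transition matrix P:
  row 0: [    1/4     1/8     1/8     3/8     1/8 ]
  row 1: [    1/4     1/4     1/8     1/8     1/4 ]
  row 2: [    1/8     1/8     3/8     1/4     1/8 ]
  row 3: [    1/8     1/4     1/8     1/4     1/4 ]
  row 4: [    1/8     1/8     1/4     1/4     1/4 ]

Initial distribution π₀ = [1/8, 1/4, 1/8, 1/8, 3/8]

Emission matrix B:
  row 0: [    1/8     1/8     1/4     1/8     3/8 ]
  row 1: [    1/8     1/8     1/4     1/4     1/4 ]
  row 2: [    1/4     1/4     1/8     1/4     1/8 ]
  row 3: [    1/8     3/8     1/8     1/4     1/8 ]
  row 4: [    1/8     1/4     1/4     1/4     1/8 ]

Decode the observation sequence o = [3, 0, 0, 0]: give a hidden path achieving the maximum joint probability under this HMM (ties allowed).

path = [4, 2, 2, 2]

t=0: δ = [1.562e-02, 6.250e-02, 3.125e-02, 3.125e-02, 9.375e-02]  (obs o_0=3)
t=1: δ = [1.953e-03, 1.953e-03, 5.859e-03, 2.930e-03, 2.930e-03]  ψ = [1, 1, 4, 4, 4]  (obs o_1=0)
t=2: δ = [9.155e-05, 9.155e-05, 5.493e-04, 1.831e-04, 9.155e-05]  ψ = [2, 2, 2, 2, 2]  (obs o_2=0)
t=3: δ = [8.583e-06, 8.583e-06, 5.150e-05, 1.717e-05, 8.583e-06]  ψ = [2, 2, 2, 2, 2]  (obs o_3=0)
backtrack: best end state = 2; path = [4, 2, 2, 2]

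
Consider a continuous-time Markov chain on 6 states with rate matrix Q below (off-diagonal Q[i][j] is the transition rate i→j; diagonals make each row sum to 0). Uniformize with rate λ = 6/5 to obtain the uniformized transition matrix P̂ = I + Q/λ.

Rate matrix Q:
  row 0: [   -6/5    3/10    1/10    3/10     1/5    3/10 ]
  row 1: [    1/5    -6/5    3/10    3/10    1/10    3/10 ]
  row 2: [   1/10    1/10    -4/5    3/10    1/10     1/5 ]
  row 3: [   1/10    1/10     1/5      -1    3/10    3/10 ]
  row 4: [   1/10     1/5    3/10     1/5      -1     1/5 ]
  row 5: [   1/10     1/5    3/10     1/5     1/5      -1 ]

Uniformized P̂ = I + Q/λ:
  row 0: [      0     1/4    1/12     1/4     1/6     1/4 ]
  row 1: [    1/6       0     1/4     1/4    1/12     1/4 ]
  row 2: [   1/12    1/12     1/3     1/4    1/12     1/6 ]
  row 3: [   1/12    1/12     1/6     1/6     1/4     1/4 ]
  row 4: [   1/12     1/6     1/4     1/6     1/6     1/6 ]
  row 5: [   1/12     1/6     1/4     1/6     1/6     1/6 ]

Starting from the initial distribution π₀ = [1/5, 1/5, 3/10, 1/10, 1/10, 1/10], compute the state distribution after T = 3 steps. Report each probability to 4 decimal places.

t=0: π = [0.2000, 0.2000, 0.3000, 0.1000, 0.1000, 0.1000]
t=1: π = [0.0833, 0.1167, 0.2333, 0.2250, 0.1333, 0.2083]
t=2: π = [0.0861, 0.1160, 0.2368, 0.2028, 0.1563, 0.2021]
t=3: π = [0.0858, 0.1179, 0.2385, 0.2032, 0.1542, 0.2004]

π = [0.0858, 0.1179, 0.2385, 0.2032, 0.1542, 0.2004]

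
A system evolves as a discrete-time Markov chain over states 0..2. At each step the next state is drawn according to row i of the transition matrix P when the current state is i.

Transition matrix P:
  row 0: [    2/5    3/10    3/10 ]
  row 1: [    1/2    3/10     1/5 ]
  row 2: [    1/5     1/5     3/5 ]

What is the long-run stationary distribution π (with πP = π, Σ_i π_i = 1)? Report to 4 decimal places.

Balance equations π_j = Σ_i π_i·P[i][j]:
  π_0 = 2/5·π_0 + 1/2·π_1 + 1/5·π_2
  π_1 = 3/10·π_0 + 3/10·π_1 + 1/5·π_2
  normalize: π_0 + π_1 + π_2 = 1
Solving the linear system gives exactly π = [8/23, 6/23, 9/23].

π = [0.3478, 0.2609, 0.3913]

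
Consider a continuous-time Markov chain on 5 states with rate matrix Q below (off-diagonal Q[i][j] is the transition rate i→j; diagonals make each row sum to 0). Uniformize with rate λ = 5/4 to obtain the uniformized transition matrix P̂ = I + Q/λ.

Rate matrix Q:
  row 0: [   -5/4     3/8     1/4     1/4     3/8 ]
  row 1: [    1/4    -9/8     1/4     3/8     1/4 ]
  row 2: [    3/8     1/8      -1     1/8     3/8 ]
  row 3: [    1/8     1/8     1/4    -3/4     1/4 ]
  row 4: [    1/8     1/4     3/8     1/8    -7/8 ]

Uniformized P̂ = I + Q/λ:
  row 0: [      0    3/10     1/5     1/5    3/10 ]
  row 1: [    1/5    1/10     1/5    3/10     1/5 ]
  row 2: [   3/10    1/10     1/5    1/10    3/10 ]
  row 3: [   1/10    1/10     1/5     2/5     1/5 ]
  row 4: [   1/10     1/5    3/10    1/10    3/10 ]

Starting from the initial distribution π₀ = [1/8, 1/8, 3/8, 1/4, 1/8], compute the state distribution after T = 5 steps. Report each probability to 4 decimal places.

t=0: π = [0.1250, 0.1250, 0.3750, 0.2500, 0.1250]
t=1: π = [0.1750, 0.1375, 0.2125, 0.2125, 0.2625]
t=2: π = [0.1388, 0.1613, 0.2263, 0.2088, 0.2650]
t=3: π = [0.1475, 0.1543, 0.2265, 0.2088, 0.2630]
t=4: π = [0.1460, 0.1558, 0.2263, 0.2082, 0.2637]
t=5: π = [0.1462, 0.1556, 0.2264, 0.2082, 0.2636]

π = [0.1462, 0.1556, 0.2264, 0.2082, 0.2636]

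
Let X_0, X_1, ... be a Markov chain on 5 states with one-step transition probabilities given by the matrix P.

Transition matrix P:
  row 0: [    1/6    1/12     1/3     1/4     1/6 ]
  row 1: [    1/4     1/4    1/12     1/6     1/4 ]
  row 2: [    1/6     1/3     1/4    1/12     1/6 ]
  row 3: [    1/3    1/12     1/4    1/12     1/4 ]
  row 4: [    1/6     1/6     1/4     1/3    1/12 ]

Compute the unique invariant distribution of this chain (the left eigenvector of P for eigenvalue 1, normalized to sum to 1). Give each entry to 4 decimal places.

π = [0.2124, 0.1891, 0.2362, 0.1801, 0.1822]

Balance equations π_j = Σ_i π_i·P[i][j]:
  π_0 = 1/6·π_0 + 1/4·π_1 + 1/6·π_2 + 1/3·π_3 + 1/6·π_4
  π_1 = 1/12·π_0 + 1/4·π_1 + 1/3·π_2 + 1/12·π_3 + 1/6·π_4
  π_2 = 1/3·π_0 + 1/12·π_1 + 1/4·π_2 + 1/4·π_3 + 1/4·π_4
  π_3 = 1/4·π_0 + 1/6·π_1 + 1/12·π_2 + 1/12·π_3 + 1/3·π_4
  normalize: π_0 + π_1 + π_2 + π_3 + π_4 = 1
Solving the linear system gives exactly π = [5249/24709, 4672/24709, 5836/24709, 4449/24709, 4503/24709].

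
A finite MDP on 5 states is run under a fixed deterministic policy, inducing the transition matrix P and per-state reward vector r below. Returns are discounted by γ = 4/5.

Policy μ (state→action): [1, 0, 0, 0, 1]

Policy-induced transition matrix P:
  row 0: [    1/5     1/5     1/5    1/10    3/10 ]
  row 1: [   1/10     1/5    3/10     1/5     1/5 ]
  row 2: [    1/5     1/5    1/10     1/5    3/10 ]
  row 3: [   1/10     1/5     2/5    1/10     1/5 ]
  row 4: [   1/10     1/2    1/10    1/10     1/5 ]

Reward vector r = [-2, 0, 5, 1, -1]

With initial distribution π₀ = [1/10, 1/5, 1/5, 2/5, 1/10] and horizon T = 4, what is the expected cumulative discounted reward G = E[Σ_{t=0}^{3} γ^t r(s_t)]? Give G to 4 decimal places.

t=0: π = [0.1000, 0.2000, 0.2000, 0.4000, 0.1000], E[r] = 1.1000, γ^t·E[r] = 1.100000, running G = 1.100000
t=1: π = [0.1300, 0.2300, 0.2700, 0.1400, 0.2300], E[r] = 1.0000, γ^t·E[r] = 0.800000, running G = 1.900000
t=2: π = [0.1400, 0.2690, 0.2010, 0.1500, 0.2400], E[r] = 0.6350, γ^t·E[r] = 0.406400, running G = 2.306400
t=3: π = [0.1341, 0.2720, 0.2128, 0.1470, 0.2341], E[r] = 0.7087, γ^t·E[r] = 0.362854, running G = 2.669254

G = 2.6693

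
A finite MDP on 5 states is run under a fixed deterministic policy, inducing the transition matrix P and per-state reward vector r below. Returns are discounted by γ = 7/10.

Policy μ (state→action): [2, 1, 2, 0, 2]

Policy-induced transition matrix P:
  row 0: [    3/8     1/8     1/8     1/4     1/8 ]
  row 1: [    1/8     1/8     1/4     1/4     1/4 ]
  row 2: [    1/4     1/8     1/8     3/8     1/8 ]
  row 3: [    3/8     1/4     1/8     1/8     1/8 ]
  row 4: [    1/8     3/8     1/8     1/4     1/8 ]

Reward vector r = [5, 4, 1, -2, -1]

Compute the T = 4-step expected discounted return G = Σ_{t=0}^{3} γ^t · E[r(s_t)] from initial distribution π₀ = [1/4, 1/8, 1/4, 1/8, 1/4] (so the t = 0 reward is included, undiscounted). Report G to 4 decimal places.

t=0: π = [0.2500, 0.1250, 0.2500, 0.1250, 0.2500], E[r] = 1.5000, γ^t·E[r] = 1.500000, running G = 1.500000
t=1: π = [0.2500, 0.2031, 0.1406, 0.2656, 0.1406], E[r] = 1.5313, γ^t·E[r] = 1.071875, running G = 2.571875
t=2: π = [0.2715, 0.1934, 0.1504, 0.2344, 0.1504], E[r] = 1.6621, γ^t·E[r] = 0.814434, running G = 3.386309
t=3: π = [0.2703, 0.1919, 0.1492, 0.2395, 0.1492], E[r] = 1.6399, γ^t·E[r] = 0.562483, running G = 3.948792

G = 3.9488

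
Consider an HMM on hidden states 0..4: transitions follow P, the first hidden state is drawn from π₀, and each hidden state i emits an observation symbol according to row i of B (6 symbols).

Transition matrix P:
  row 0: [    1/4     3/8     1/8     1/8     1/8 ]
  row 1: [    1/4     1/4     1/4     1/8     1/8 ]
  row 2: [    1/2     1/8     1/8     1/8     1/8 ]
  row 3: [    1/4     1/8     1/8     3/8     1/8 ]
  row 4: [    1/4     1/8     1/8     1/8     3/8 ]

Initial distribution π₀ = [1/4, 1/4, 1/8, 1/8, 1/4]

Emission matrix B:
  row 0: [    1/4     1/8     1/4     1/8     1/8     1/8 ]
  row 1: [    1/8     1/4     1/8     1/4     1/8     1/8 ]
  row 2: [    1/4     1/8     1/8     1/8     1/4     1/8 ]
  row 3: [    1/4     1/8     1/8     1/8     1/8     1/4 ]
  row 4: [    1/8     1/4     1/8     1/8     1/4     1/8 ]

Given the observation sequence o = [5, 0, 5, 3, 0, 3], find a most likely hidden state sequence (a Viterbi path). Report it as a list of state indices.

t=0: δ = [3.125e-02, 3.125e-02, 1.562e-02, 3.125e-02, 3.125e-02]  (obs o_0=5)
t=1: δ = [1.953e-03, 1.465e-03, 1.953e-03, 2.930e-03, 1.465e-03]  ψ = [0, 0, 1, 3, 4]  (obs o_1=0)
t=2: δ = [1.221e-04, 9.155e-05, 4.578e-05, 2.747e-04, 6.866e-05]  ψ = [2, 0, 1, 3, 4]  (obs o_2=5)
t=3: δ = [8.583e-06, 1.144e-05, 4.292e-06, 1.287e-05, 4.292e-06]  ψ = [3, 0, 3, 3, 3]  (obs o_3=3)
t=4: δ = [8.047e-07, 4.023e-07, 7.153e-07, 1.207e-06, 2.012e-07]  ψ = [3, 0, 1, 3, 3]  (obs o_4=0)
t=5: δ = [4.470e-08, 7.544e-08, 1.886e-08, 5.658e-08, 1.886e-08]  ψ = [2, 0, 3, 3, 3]  (obs o_5=3)
backtrack: best end state = 1; path = [3, 3, 3, 3, 0, 1]

path = [3, 3, 3, 3, 0, 1]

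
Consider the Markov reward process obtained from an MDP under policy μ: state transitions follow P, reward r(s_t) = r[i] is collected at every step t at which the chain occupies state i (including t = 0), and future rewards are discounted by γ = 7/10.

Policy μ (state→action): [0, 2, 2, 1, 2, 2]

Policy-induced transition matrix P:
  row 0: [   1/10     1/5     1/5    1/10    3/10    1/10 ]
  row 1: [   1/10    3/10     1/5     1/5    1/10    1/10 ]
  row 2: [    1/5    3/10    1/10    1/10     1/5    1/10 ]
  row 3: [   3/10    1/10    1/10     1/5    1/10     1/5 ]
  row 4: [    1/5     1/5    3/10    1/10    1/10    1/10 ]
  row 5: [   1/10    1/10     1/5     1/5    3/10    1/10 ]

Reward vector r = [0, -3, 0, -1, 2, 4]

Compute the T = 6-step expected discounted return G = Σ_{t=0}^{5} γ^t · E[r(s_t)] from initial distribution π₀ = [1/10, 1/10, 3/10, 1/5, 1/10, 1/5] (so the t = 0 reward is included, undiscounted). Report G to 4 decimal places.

t=0: π = [0.1000, 0.1000, 0.3000, 0.2000, 0.1000, 0.2000], E[r] = 0.5000, γ^t·E[r] = 0.500000, running G = 0.500000
t=1: π = [0.1800, 0.2000, 0.1600, 0.1500, 0.1900, 0.1200], E[r] = 0.1100, γ^t·E[r] = 0.077000, running G = 0.577000
t=2: π = [0.1650, 0.2090, 0.1880, 0.1470, 0.1760, 0.1150], E[r] = 0.0380, γ^t·E[r] = 0.018620, running G = 0.595620
t=3: π = [0.1658, 0.2135, 0.1841, 0.1471, 0.1748, 0.1147], E[r] = 0.0208, γ^t·E[r] = 0.007134, running G = 0.602754
t=4: π = [0.1653, 0.2136, 0.1844, 0.1475, 0.1745, 0.1147], E[r] = 0.0196, γ^t·E[r] = 0.004704, running G = 0.607458
t=5: π = [0.1654, 0.2136, 0.1843, 0.1476, 0.1744, 0.1148], E[r] = 0.0196, γ^t·E[r] = 0.003294, running G = 0.610752

G = 0.6108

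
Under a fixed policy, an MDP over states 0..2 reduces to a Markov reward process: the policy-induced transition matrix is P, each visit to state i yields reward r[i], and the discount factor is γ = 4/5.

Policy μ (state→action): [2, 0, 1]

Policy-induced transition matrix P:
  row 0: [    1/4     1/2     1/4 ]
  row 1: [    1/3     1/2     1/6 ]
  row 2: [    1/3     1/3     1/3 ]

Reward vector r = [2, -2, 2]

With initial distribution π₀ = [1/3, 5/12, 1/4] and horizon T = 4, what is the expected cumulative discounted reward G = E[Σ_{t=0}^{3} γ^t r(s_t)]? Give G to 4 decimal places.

G = 0.6464

t=0: π = [0.3333, 0.4167, 0.2500], E[r] = 0.3333, γ^t·E[r] = 0.333333, running G = 0.333333
t=1: π = [0.3056, 0.4583, 0.2361], E[r] = 0.1667, γ^t·E[r] = 0.133333, running G = 0.466667
t=2: π = [0.3079, 0.4606, 0.2315], E[r] = 0.1574, γ^t·E[r] = 0.100741, running G = 0.567407
t=3: π = [0.3077, 0.4614, 0.2309], E[r] = 0.1543, γ^t·E[r] = 0.079012, running G = 0.646420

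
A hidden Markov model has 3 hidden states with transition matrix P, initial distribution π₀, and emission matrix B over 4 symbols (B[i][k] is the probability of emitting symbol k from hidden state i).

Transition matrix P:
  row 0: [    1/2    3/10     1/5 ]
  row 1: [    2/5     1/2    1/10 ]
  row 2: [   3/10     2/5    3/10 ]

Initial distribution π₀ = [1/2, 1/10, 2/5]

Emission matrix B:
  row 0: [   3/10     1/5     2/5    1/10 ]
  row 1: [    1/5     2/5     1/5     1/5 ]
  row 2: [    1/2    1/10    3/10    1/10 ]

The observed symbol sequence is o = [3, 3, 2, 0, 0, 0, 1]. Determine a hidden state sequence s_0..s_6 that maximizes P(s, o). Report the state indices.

t=0: δ = [5.000e-02, 2.000e-02, 4.000e-02]  (obs o_0=3)
t=1: δ = [2.500e-03, 3.200e-03, 1.200e-03]  ψ = [0, 2, 2]  (obs o_1=3)
t=2: δ = [5.120e-04, 3.200e-04, 1.500e-04]  ψ = [1, 1, 0]  (obs o_2=2)
t=3: δ = [7.680e-05, 3.200e-05, 5.120e-05]  ψ = [0, 1, 0]  (obs o_3=0)
t=4: δ = [1.152e-05, 4.608e-06, 7.680e-06]  ψ = [0, 0, 0]  (obs o_4=0)
t=5: δ = [1.728e-06, 6.912e-07, 1.152e-06]  ψ = [0, 0, 0]  (obs o_5=0)
t=6: δ = [1.728e-07, 2.074e-07, 3.456e-08]  ψ = [0, 0, 0]  (obs o_6=1)
backtrack: best end state = 1; path = [2, 1, 0, 0, 0, 0, 1]

path = [2, 1, 0, 0, 0, 0, 1]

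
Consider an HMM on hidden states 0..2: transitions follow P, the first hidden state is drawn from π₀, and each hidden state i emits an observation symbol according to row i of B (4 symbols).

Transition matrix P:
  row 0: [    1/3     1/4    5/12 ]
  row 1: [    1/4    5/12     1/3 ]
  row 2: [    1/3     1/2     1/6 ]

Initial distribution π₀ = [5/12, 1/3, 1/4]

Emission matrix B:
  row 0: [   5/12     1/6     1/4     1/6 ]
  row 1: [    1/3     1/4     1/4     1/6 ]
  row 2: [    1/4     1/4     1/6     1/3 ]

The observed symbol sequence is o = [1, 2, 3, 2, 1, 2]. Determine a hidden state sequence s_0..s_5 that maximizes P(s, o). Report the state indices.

t=0: δ = [6.944e-02, 8.333e-02, 6.250e-02]  (obs o_0=1)
t=1: δ = [5.787e-03, 8.681e-03, 4.823e-03]  ψ = [0, 1, 0]  (obs o_1=2)
t=2: δ = [3.617e-04, 6.028e-04, 9.645e-04]  ψ = [1, 1, 1]  (obs o_2=3)
t=3: δ = [8.038e-05, 1.206e-04, 3.349e-05]  ψ = [2, 2, 1]  (obs o_3=2)
t=4: δ = [5.023e-06, 1.256e-05, 1.005e-05]  ψ = [1, 1, 1]  (obs o_4=1)
t=5: δ = [8.372e-07, 1.308e-06, 6.977e-07]  ψ = [2, 1, 1]  (obs o_5=2)
backtrack: best end state = 1; path = [1, 1, 2, 1, 1, 1]

path = [1, 1, 2, 1, 1, 1]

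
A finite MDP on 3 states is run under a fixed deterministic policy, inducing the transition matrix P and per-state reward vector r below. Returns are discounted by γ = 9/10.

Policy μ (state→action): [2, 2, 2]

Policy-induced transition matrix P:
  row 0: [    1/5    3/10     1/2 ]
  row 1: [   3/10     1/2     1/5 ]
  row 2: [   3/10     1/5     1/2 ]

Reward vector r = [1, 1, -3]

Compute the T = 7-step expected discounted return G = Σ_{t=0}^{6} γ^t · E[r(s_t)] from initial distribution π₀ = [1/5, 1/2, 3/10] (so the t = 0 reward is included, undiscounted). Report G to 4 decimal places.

t=0: π = [0.2000, 0.5000, 0.3000], E[r] = -0.2000, γ^t·E[r] = -0.200000, running G = -0.200000
t=1: π = [0.2800, 0.3700, 0.3500], E[r] = -0.4000, γ^t·E[r] = -0.360000, running G = -0.560000
t=2: π = [0.2720, 0.3390, 0.3890], E[r] = -0.5560, γ^t·E[r] = -0.450360, running G = -1.010360
t=3: π = [0.2728, 0.3289, 0.3983], E[r] = -0.5932, γ^t·E[r] = -0.432443, running G = -1.442803
t=4: π = [0.2727, 0.3260, 0.4013], E[r] = -0.6053, γ^t·E[r] = -0.397150, running G = -1.839953
t=5: π = [0.2727, 0.3251, 0.4022], E[r] = -0.6089, γ^t·E[r] = -0.359526, running G = -2.199479
t=6: π = [0.2727, 0.3248, 0.4025], E[r] = -0.6099, γ^t·E[r] = -0.324143, running G = -2.523622

G = -2.5236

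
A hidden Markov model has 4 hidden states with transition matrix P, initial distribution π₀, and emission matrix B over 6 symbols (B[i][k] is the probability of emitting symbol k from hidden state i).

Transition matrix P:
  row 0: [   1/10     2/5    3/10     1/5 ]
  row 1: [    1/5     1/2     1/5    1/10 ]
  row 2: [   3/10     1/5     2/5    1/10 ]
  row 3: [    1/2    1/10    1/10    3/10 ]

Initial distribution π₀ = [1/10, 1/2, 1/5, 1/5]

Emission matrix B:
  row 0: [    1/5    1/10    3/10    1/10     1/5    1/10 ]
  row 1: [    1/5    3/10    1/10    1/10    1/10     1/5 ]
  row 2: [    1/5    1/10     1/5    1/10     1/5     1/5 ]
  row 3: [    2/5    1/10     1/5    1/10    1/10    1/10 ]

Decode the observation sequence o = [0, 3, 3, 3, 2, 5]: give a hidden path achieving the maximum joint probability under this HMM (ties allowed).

t=0: δ = [2.000e-02, 1.000e-01, 4.000e-02, 8.000e-02]  (obs o_0=0)
t=1: δ = [4.000e-03, 5.000e-03, 2.000e-03, 2.400e-03]  ψ = [3, 1, 1, 3]  (obs o_1=3)
t=2: δ = [1.200e-04, 2.500e-04, 1.200e-04, 8.000e-05]  ψ = [3, 1, 0, 0]  (obs o_2=3)
t=3: δ = [5.000e-06, 1.250e-05, 5.000e-06, 2.500e-06]  ψ = [1, 1, 1, 1]  (obs o_3=3)
t=4: δ = [7.500e-07, 6.250e-07, 5.000e-07, 2.500e-07]  ψ = [1, 1, 1, 1]  (obs o_4=2)
t=5: δ = [1.500e-08, 6.250e-08, 4.500e-08, 1.500e-08]  ψ = [2, 1, 0, 0]  (obs o_5=5)
backtrack: best end state = 1; path = [1, 1, 1, 1, 1, 1]

path = [1, 1, 1, 1, 1, 1]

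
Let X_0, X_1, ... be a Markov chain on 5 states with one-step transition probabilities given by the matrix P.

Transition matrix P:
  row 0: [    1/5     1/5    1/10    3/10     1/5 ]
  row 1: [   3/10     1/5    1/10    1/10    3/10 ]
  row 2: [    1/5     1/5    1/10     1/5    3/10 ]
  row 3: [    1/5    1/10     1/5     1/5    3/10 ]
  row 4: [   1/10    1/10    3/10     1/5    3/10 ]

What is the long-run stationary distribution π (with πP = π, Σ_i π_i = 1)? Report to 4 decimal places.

Balance equations π_j = Σ_i π_i·P[i][j]:
  π_0 = 1/5·π_0 + 3/10·π_1 + 1/5·π_2 + 1/5·π_3 + 1/10·π_4
  π_1 = 1/5·π_0 + 1/5·π_1 + 1/5·π_2 + 1/10·π_3 + 1/10·π_4
  π_2 = 1/10·π_0 + 1/10·π_1 + 1/10·π_2 + 1/5·π_3 + 3/10·π_4
  π_3 = 3/10·π_0 + 1/10·π_1 + 1/5·π_2 + 1/5·π_3 + 1/5·π_4
  normalize: π_0 + π_1 + π_2 + π_3 + π_4 = 1
Solving the linear system gives exactly π = [611/3267, 5/33, 577/3267, 665/3267, 919/3267].

π = [0.1870, 0.1515, 0.1766, 0.2036, 0.2813]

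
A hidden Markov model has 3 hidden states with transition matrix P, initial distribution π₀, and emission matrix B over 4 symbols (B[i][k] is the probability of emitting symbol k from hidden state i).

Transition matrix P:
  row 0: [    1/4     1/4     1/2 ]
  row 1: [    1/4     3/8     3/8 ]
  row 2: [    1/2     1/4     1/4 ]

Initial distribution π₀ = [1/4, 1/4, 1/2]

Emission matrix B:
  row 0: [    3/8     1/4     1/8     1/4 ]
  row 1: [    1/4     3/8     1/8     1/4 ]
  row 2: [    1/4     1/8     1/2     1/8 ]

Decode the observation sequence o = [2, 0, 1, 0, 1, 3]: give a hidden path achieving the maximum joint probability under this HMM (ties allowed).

path = [2, 0, 1, 1, 1, 1]

t=0: δ = [3.125e-02, 3.125e-02, 2.500e-01]  (obs o_0=2)
t=1: δ = [4.688e-02, 1.562e-02, 1.562e-02]  ψ = [2, 2, 2]  (obs o_1=0)
t=2: δ = [2.930e-03, 4.395e-03, 2.930e-03]  ψ = [0, 0, 0]  (obs o_2=1)
t=3: δ = [5.493e-04, 4.120e-04, 4.120e-04]  ψ = [2, 1, 1]  (obs o_3=0)
t=4: δ = [5.150e-05, 5.794e-05, 3.433e-05]  ψ = [2, 1, 0]  (obs o_4=1)
t=5: δ = [4.292e-06, 5.431e-06, 3.219e-06]  ψ = [2, 1, 0]  (obs o_5=3)
backtrack: best end state = 1; path = [2, 0, 1, 1, 1, 1]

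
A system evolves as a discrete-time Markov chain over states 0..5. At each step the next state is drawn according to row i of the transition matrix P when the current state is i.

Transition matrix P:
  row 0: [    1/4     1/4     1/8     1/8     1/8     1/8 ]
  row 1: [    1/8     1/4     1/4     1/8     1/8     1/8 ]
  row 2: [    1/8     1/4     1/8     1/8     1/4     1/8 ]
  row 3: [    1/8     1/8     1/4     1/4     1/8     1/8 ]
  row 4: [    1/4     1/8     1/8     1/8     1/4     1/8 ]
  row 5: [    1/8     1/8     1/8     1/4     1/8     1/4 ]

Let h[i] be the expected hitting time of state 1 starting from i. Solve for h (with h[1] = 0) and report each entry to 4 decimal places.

First-step conditioning: h[1] = 0; for i ≠ 1, h[i] = 1 + Σ_k P[i][k]·h[k].
  h[0] = 1 + 1/4·h[0] + 1/8·h[2] + 1/8·h[3] + 1/8·h[4] + 1/8·h[5]
  h[2] = 1 + 1/8·h[0] + 1/8·h[2] + 1/8·h[3] + 1/4·h[4] + 1/8·h[5]
  h[3] = 1 + 1/8·h[0] + 1/4·h[2] + 1/4·h[3] + 1/8·h[4] + 1/8·h[5]
  h[4] = 1 + 1/4·h[0] + 1/8·h[2] + 1/8·h[3] + 1/4·h[4] + 1/8·h[5]
  h[5] = 1 + 1/8·h[0] + 1/8·h[2] + 1/4·h[3] + 1/8·h[4] + 1/4·h[5]
Solving the 5×5 linear system over states ≠ 1 gives exactly h = [21952/4199, 0, 1176/221, 25144/4199, 25088/4199, 25544/4199] (h[1] = 0 is the target).

h = [5.2279, 0.0000, 5.3213, 5.9881, 5.9748, 6.0834]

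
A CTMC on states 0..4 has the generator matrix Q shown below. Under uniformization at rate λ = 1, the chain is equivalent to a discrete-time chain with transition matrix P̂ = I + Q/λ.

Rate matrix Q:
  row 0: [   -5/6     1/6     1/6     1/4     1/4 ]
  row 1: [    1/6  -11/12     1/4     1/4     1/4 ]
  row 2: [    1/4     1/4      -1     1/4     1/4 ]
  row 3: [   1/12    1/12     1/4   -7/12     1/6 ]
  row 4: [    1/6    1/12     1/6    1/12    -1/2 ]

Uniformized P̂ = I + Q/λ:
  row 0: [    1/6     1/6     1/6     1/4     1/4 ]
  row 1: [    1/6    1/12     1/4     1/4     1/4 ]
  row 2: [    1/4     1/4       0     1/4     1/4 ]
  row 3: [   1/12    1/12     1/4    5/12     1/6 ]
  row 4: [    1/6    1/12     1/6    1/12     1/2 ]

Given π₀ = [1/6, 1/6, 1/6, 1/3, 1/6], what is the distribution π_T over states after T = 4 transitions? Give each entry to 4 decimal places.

π = [0.1606, 0.1250, 0.1690, 0.2402, 0.3053]

t=0: π = [0.1667, 0.1667, 0.1667, 0.3333, 0.1667]
t=1: π = [0.1528, 0.1250, 0.1806, 0.2778, 0.2639]
t=2: π = [0.1586, 0.1262, 0.1701, 0.2523, 0.2928]
t=3: π = [0.1598, 0.1249, 0.1698, 0.2432, 0.3022]
t=4: π = [0.1606, 0.1250, 0.1690, 0.2402, 0.3053]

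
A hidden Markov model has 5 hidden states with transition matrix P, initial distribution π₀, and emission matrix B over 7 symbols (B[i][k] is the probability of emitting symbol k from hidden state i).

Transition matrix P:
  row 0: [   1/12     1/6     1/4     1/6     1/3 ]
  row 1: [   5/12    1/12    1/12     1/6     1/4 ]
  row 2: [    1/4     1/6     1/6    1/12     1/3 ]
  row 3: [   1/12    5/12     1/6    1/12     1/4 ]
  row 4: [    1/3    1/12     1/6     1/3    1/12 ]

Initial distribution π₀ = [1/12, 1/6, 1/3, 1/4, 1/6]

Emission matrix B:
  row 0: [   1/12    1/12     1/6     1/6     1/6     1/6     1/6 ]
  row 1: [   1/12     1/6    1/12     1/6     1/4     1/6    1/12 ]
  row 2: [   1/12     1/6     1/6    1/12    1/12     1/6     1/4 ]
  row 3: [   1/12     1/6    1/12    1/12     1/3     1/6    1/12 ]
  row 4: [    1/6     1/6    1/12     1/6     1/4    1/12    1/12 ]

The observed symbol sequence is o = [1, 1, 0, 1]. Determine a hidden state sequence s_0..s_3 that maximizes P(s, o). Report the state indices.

t=0: δ = [6.944e-03, 2.778e-02, 5.556e-02, 4.167e-02, 2.778e-02]  (obs o_0=1)
t=1: δ = [1.157e-03, 2.894e-03, 1.543e-03, 1.543e-03, 3.086e-03]  ψ = [2, 3, 2, 4, 2]  (obs o_1=1)
t=2: δ = [1.005e-04, 5.358e-05, 4.287e-05, 8.573e-05, 1.206e-04]  ψ = [1, 3, 4, 4, 1]  (obs o_2=0)
t=3: δ = [3.349e-06, 5.954e-06, 4.186e-06, 6.698e-06, 5.582e-06]  ψ = [4, 3, 0, 4, 0]  (obs o_3=1)
backtrack: best end state = 3; path = [3, 1, 4, 3]

path = [3, 1, 4, 3]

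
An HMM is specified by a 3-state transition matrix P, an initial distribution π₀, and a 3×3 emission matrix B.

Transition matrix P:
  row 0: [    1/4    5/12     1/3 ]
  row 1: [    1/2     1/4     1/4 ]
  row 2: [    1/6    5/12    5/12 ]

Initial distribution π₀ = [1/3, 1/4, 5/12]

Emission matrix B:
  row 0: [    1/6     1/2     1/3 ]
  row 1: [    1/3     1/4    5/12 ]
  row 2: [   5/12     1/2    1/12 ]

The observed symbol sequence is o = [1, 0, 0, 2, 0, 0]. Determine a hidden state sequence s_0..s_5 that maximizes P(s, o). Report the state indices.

t=0: δ = [1.667e-01, 6.250e-02, 2.083e-01]  (obs o_0=1)
t=1: δ = [6.944e-03, 2.894e-02, 3.617e-02]  ψ = [0, 2, 2]  (obs o_1=0)
t=2: δ = [2.411e-03, 5.023e-03, 6.279e-03]  ψ = [1, 2, 2]  (obs o_2=0)
t=3: δ = [8.372e-04, 1.090e-03, 2.180e-04]  ψ = [1, 2, 2]  (obs o_3=2)
t=4: δ = [9.085e-05, 1.163e-04, 1.163e-04]  ψ = [1, 0, 0]  (obs o_4=0)
t=5: δ = [9.690e-06, 1.615e-05, 2.019e-05]  ψ = [1, 2, 2]  (obs o_5=0)
backtrack: best end state = 2; path = [2, 2, 1, 0, 2, 2]

path = [2, 2, 1, 0, 2, 2]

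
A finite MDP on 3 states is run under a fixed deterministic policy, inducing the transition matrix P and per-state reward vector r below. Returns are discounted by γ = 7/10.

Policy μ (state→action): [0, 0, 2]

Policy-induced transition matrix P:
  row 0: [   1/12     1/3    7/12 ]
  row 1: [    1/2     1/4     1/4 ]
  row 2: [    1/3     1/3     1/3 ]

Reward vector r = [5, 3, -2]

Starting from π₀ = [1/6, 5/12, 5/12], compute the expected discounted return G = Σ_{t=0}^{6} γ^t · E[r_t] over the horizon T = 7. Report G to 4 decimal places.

G = 4.9227

t=0: π = [0.1667, 0.4167, 0.4167], E[r] = 1.2500, γ^t·E[r] = 1.250000, running G = 1.250000
t=1: π = [0.3611, 0.2986, 0.3403], E[r] = 2.0208, γ^t·E[r] = 1.414583, running G = 2.664583
t=2: π = [0.2928, 0.3084, 0.3987], E[r] = 1.5920, γ^t·E[r] = 0.780087, running G = 3.444670
t=3: π = [0.3115, 0.3076, 0.3808], E[r] = 1.7189, γ^t·E[r] = 0.589581, running G = 4.034251
t=4: π = [0.3067, 0.3077, 0.3856], E[r] = 1.6855, γ^t·E[r] = 0.404697, running G = 4.438948
t=5: π = [0.3079, 0.3077, 0.3844], E[r] = 1.6940, γ^t·E[r] = 0.284712, running G = 4.723660
t=6: π = [0.3076, 0.3077, 0.3847], E[r] = 1.6919, γ^t·E[r] = 0.199048, running G = 4.922709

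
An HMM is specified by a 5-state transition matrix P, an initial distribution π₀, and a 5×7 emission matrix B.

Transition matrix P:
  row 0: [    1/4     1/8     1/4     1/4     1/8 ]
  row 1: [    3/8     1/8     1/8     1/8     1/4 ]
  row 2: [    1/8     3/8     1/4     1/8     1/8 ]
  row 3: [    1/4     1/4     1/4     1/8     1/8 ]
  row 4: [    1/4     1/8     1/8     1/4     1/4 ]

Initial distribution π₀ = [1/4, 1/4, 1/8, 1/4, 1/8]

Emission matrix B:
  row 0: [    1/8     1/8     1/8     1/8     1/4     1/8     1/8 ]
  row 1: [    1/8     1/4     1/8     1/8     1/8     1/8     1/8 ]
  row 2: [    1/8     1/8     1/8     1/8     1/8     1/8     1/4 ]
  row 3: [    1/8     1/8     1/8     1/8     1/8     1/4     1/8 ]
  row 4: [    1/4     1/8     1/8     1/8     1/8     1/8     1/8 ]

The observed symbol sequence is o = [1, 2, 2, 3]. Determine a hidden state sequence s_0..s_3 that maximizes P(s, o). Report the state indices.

t=0: δ = [3.125e-02, 6.250e-02, 1.562e-02, 3.125e-02, 1.562e-02]  (obs o_0=1)
t=1: δ = [2.930e-03, 9.766e-04, 9.766e-04, 9.766e-04, 1.953e-03]  ψ = [1, 1, 0, 0, 1]  (obs o_1=2)
t=2: δ = [9.155e-05, 4.578e-05, 9.155e-05, 9.155e-05, 6.104e-05]  ψ = [0, 0, 0, 0, 4]  (obs o_2=2)
t=3: δ = [2.861e-06, 4.292e-06, 2.861e-06, 2.861e-06, 1.907e-06]  ψ = [0, 2, 0, 0, 4]  (obs o_3=3)
backtrack: best end state = 1; path = [1, 0, 2, 1]

path = [1, 0, 2, 1]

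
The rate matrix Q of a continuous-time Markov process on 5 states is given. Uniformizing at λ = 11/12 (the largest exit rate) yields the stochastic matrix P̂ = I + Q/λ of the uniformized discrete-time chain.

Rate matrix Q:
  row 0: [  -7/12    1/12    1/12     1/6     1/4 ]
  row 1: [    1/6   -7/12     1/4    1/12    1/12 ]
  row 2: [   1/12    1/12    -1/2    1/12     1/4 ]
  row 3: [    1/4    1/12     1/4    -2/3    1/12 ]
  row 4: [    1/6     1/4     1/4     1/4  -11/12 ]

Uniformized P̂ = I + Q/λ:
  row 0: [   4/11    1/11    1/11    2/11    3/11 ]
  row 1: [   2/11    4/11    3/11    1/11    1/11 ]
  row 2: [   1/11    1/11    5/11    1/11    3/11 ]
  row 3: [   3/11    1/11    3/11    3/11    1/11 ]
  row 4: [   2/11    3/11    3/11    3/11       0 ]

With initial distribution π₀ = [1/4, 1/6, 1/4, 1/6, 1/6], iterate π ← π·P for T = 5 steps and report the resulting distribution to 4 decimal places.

π = [0.2095, 0.1665, 0.2866, 0.1713, 0.1660]

t=0: π = [0.2500, 0.1667, 0.2500, 0.1667, 0.1667]
t=1: π = [0.2197, 0.1667, 0.2727, 0.1742, 0.1667]
t=2: π = [0.2128, 0.1667, 0.2824, 0.1729, 0.1653]
t=3: π = [0.2106, 0.1664, 0.2854, 0.1717, 0.1659]
t=4: π = [0.2098, 0.1665, 0.2863, 0.1714, 0.1660]
t=5: π = [0.2095, 0.1665, 0.2866, 0.1713, 0.1660]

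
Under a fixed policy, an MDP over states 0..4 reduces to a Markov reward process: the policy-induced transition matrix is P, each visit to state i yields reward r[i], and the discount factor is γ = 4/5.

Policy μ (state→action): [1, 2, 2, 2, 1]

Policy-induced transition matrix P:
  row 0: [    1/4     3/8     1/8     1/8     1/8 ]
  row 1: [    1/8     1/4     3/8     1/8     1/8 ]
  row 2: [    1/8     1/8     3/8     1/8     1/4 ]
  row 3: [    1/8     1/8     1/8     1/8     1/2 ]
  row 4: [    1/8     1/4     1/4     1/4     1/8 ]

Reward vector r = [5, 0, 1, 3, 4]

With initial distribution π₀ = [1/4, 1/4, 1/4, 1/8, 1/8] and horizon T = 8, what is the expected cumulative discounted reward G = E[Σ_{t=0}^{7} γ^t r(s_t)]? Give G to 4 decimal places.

G = 9.6417

t=0: π = [0.2500, 0.2500, 0.2500, 0.1250, 0.1250], E[r] = 2.3750, γ^t·E[r] = 2.375000, running G = 2.375000
t=1: π = [0.1563, 0.2344, 0.2656, 0.1406, 0.2031], E[r] = 2.2813, γ^t·E[r] = 1.825000, running G = 4.200000
t=2: π = [0.1445, 0.2188, 0.2754, 0.1504, 0.2109], E[r] = 2.2930, γ^t·E[r] = 1.467500, running G = 5.667500
t=3: π = [0.1431, 0.2148, 0.2749, 0.1514, 0.2158], E[r] = 2.3076, γ^t·E[r] = 1.181500, running G = 6.849000
t=4: π = [0.1429, 0.2146, 0.2744, 0.1520, 0.2161], E[r] = 2.3093, γ^t·E[r] = 0.945875, running G = 7.794875
t=5: π = [0.1429, 0.2146, 0.2743, 0.1520, 0.2163], E[r] = 2.3098, γ^t·E[r] = 0.756873, running G = 8.551748
t=6: π = [0.1429, 0.2146, 0.2742, 0.1520, 0.2163], E[r] = 2.3098, γ^t·E[r] = 0.605500, running G = 9.157248
t=7: π = [0.1429, 0.2146, 0.2742, 0.1520, 0.2163], E[r] = 2.3098, γ^t·E[r] = 0.484403, running G = 9.641650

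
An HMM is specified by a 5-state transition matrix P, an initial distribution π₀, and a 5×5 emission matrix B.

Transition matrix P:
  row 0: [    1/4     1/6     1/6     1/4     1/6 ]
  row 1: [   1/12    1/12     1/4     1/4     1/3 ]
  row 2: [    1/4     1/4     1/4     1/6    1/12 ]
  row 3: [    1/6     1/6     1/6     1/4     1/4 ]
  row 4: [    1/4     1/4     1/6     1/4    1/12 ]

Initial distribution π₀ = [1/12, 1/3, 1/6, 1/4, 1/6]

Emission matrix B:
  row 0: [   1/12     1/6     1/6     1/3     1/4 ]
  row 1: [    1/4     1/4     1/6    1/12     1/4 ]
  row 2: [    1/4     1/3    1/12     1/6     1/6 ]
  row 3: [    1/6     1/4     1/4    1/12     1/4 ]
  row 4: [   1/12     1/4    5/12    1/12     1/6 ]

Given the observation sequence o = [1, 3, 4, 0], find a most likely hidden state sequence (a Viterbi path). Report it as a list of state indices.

t=0: δ = [1.389e-02, 8.333e-02, 5.556e-02, 6.250e-02, 4.167e-02]  (obs o_0=1)
t=1: δ = [4.630e-03, 1.157e-03, 3.472e-03, 1.736e-03, 2.315e-03]  ψ = [2, 2, 1, 1, 1]  (obs o_1=3)
t=2: δ = [2.894e-04, 2.170e-04, 1.447e-04, 2.894e-04, 1.286e-04]  ψ = [0, 2, 2, 0, 0]  (obs o_2=4)
t=3: δ = [6.028e-06, 1.206e-05, 1.356e-05, 1.206e-05, 6.028e-06]  ψ = [0, 0, 1, 0, 1]  (obs o_3=0)
backtrack: best end state = 2; path = [1, 2, 1, 2]

path = [1, 2, 1, 2]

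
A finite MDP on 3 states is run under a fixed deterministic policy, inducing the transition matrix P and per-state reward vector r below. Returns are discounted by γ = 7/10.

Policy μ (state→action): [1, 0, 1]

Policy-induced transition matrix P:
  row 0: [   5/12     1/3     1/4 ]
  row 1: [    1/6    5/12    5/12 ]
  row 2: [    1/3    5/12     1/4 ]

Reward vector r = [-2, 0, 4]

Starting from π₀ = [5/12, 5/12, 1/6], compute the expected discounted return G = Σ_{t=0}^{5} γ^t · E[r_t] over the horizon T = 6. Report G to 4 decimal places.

G = 1.1439

t=0: π = [0.4167, 0.4167, 0.1667], E[r] = -0.1667, γ^t·E[r] = -0.166667, running G = -0.166667
t=1: π = [0.2986, 0.3819, 0.3194], E[r] = 0.6806, γ^t·E[r] = 0.476389, running G = 0.309722
t=2: π = [0.2946, 0.3918, 0.3137], E[r] = 0.6655, γ^t·E[r] = 0.326100, running G = 0.635822
t=3: π = [0.2926, 0.3921, 0.3153], E[r] = 0.6760, γ^t·E[r] = 0.231876, running G = 0.867697
t=4: π = [0.2924, 0.3923, 0.3154], E[r] = 0.6767, γ^t·E[r] = 0.162473, running G = 1.030171
t=5: π = [0.2923, 0.3923, 0.3154], E[r] = 0.6769, γ^t·E[r] = 0.113765, running G = 1.143936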